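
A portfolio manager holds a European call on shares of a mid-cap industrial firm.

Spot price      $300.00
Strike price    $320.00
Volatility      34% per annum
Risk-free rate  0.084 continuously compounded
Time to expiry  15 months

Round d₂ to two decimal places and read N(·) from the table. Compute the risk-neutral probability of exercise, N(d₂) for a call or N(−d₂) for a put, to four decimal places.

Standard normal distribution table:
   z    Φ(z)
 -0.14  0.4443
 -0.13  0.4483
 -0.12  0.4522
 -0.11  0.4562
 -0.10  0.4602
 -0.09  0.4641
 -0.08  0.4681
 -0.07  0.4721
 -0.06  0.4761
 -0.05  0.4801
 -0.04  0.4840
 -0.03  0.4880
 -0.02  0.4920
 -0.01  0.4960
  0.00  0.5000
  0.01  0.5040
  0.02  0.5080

σ√T = 0.34 × 1.1180 = 0.3801
d₁ = [ln(300/320) + (0.084 + 0.34²/2)·1.25] / 0.3801 = [-0.0645 + 0.1773] / 0.3801 = 0.2965 ⇒ 0.30
d₂ = d₁ − σ√T = 0.2965 − 0.3801 = -0.0836 ⇒ -0.08
Pr(exercise) under Q = N(d₂) = 0.4681

0.4681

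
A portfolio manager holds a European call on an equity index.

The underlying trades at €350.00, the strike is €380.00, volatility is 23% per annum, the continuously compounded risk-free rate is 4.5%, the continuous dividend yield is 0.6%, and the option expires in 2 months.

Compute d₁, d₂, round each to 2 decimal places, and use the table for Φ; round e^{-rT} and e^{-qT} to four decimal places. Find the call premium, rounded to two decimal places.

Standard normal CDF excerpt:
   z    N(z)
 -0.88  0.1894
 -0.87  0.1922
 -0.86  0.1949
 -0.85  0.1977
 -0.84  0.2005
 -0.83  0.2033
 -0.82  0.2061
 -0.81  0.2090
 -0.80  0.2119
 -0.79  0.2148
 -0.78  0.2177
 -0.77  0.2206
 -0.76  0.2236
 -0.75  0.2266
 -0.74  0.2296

T = 0.1667;  σ√T = 0.0939
d₁ = [ln(350/380) + (0.045 − 0.006 + ½·0.23²)·0.1667] / (σ√T) = (-0.0822 + 0.0109) / 0.0939 = -0.7597 ≈ -0.76
d₂ = -0.7597 − 0.0939 = -0.8536 ≈ -0.85
exp(−qT) = exp(−0.006·0.1667) = 0.9990;  exp(−rT) = exp(−0.045·0.1667) = 0.9925
N(d₁) = N(-0.76) = 0.2236;  N(d₂) = N(-0.85) = 0.1977
C = 350·0.9990·0.2236 − 380·0.9925·0.1977 = 78.1817 − 74.5626 = 3.6192

€3.62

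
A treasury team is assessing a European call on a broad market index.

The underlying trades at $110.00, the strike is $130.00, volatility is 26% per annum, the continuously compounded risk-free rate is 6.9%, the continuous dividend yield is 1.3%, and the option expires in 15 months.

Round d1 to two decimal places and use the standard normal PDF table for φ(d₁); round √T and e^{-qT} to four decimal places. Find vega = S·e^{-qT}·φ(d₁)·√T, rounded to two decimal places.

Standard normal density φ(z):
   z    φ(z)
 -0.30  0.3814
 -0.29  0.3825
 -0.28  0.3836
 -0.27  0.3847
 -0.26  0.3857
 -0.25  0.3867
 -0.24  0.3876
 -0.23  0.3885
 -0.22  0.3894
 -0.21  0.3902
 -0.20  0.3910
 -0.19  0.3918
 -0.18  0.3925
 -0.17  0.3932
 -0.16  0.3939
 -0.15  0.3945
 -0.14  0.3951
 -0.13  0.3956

σ√T = 0.26·√1.25 = 0.2907
d₁ = [ln(110/130) + (0.069 − 0.013 + ½·0.26²)·1.25] / (σ√T) = (-0.1671 + 0.1123) / 0.2907 = -0.1885 ≈ -0.19
√T = √1.25 = 1.1180
φ(d₁) = φ(-0.19) = 0.3918
e^(−qT) = e^(−0.013·1.25) = 0.9839
vega = S·e^(−qT)·φ(d₁)·√T = 110·0.9839·0.3918·1.1180 = 47.4078

47.41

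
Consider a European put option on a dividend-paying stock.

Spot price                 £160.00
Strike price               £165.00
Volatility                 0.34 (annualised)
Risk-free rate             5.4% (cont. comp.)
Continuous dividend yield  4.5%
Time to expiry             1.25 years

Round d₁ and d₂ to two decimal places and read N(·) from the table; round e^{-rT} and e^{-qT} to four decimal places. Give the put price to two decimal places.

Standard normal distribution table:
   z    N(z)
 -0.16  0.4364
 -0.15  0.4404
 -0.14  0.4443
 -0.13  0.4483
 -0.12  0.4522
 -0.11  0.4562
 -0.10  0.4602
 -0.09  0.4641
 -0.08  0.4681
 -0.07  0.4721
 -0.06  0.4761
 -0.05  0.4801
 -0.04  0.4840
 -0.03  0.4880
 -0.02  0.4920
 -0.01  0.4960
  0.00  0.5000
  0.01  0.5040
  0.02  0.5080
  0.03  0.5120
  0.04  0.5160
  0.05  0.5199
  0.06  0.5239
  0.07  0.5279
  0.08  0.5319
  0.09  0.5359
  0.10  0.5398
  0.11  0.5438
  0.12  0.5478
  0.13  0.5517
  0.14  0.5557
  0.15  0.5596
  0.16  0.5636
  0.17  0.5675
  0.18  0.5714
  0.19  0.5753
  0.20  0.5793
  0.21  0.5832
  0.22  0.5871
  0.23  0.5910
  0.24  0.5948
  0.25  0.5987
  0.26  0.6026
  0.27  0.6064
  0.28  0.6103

T = 1.25;  σ√T = 0.3801
d₁ = [ln(160/165) + (0.054 − 0.045 + 0.34²/2)·1.25] / 0.3801 = [-0.0308 + 0.0835] / 0.3801 = 0.1387 which rounds to 0.14
d₂ = d₁ − σ√T = 0.1387 − 0.3801 = -0.2414 which rounds to -0.24
e^(−qT) = e^(−0.045·1.25) = 0.9453;  e^(−rT) = e^(−0.054·1.25) = 0.9347
N(−d₂) = N(0.24) = 0.5948;  N(−d₁) = N(-0.14) = 0.4443
P = 165·0.9347·0.5948 − 160·0.9453·0.4443 = 91.7333 − 67.1995 = 24.5338

£24.53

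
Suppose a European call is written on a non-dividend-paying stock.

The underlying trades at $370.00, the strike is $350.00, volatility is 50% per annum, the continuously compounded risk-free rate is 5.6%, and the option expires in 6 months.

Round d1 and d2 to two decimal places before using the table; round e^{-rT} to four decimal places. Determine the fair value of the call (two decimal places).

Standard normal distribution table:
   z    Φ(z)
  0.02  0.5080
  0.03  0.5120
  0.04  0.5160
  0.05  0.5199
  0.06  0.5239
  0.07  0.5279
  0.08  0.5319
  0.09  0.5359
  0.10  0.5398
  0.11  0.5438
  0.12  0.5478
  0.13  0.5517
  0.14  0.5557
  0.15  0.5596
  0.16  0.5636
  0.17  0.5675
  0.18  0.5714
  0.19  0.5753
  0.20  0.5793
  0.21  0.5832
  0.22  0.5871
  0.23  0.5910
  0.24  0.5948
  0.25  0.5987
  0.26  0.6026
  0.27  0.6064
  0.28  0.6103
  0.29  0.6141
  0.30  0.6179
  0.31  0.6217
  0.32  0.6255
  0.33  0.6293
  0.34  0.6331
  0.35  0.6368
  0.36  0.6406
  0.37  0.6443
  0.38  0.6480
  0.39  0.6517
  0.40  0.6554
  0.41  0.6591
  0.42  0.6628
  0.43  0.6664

σ√T = 0.5 × 0.7071 = 0.3536
d₁ = [ln(370/350) + (0.056 + 0.5²/2)·0.5] / 0.3536 = [0.0556 + 0.0905] / 0.3536 = 0.4131 which rounds to 0.41
d₂ = d₁ − σ√T = 0.4131 − 0.3536 = 0.0596 which rounds to 0.06
e^(−rT) = e^(−0.056·0.5) = 0.9724
C = 370·N(0.41) − 350·0.9724·N(0.06) = 370·0.6591 − 350·0.9724·0.5239 = 243.8670 − 178.3041 = 65.5629

$65.56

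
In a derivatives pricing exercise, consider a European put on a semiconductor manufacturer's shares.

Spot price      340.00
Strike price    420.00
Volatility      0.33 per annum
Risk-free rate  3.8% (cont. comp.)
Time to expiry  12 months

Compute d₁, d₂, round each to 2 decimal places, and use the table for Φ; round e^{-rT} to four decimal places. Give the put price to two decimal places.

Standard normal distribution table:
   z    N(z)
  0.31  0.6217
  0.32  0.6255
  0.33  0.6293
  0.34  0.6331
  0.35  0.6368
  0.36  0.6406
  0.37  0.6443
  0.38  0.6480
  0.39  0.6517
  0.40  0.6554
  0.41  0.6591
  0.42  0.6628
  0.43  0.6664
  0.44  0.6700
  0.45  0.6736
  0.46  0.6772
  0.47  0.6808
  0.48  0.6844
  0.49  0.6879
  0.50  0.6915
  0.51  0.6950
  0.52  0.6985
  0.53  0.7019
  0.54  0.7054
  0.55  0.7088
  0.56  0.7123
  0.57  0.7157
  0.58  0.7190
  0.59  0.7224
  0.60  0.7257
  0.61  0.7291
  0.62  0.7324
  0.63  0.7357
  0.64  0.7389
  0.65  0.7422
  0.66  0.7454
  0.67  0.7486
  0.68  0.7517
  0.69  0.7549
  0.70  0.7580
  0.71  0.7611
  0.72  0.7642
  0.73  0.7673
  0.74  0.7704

σ√T = 0.33·√1 = 0.3300
ln(S/K) + (r + σ²/2)T = ln(340/420) + (0.038 + 0.33²/2)·1 = -0.2113 + 0.0925 = -0.1189
d₁ = -0.1189 / 0.3300 = -0.3602 ≈ -0.36
d₂ = d₁ − σ√T = -0.3602 − 0.3300 = -0.6902 ≈ -0.69
e^(−rT) = e^(−0.038·1) = 0.9627
N(−d₂) = N(0.69) = 0.7549;  N(−d₁) = N(0.36) = 0.6406
P = 420·0.9627·0.7549 − 340·0.6406 = 305.2317 − 217.8040 = 87.4277

87.43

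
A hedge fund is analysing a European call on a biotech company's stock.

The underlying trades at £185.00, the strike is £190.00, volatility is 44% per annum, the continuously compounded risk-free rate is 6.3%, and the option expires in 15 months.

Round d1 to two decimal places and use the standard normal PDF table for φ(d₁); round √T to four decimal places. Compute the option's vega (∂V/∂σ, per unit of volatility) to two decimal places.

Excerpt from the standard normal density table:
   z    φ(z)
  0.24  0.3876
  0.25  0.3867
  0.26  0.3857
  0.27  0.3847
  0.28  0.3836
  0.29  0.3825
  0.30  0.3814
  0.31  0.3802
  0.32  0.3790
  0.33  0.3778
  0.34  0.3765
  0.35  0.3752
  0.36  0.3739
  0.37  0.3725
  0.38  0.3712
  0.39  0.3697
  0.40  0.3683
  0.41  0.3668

T = 1.25;  σ√T = 0.4919
d₁ = [ln(185/190) + (0.063 + ½·0.44²)·1.25] / (σ√T) = (-0.0267 + 0.1997) / 0.4919 = 0.3518 ≈ 0.35
√T = √1.25 = 1.1180
φ(d₁) = φ(0.35) = 0.3752
vega = S·φ(d₁)·√T = 185·0.3752·1.1180 = 77.6026

77.60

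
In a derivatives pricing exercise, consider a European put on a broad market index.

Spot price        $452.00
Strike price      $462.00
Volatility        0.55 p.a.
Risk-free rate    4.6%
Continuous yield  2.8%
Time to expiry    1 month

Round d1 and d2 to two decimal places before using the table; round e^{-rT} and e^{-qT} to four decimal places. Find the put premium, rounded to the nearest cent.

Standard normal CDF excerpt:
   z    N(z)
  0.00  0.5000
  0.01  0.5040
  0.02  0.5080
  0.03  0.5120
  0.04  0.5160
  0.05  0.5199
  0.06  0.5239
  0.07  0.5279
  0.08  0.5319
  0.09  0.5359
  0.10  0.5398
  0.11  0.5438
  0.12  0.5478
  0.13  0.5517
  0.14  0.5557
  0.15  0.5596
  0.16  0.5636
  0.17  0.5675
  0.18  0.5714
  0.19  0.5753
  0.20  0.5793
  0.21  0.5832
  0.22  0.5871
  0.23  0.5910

$33.96

T = 0.08333;  σ√T = 0.1588
d₁ = [ln(452/462) + (0.046 − 0.028 + ½·0.55²)·0.08333] / (σ√T) = (-0.0219 + 0.0141) / 0.1588 = -0.0490 ⇒ -0.05
d₂ = -0.0490 − 0.1588 = -0.2078 ⇒ -0.21
e^(−qT) = e^(−0.028·0.08333) = 0.9977;  e^(−rT) = e^(−0.046·0.08333) = 0.9962
P = 462·0.9962·N(0.21) − 452·0.9977·N(0.05) = 462·0.9962·0.5832 − 452·0.9977·0.5199 = 268.4145 − 234.4543 = 33.9602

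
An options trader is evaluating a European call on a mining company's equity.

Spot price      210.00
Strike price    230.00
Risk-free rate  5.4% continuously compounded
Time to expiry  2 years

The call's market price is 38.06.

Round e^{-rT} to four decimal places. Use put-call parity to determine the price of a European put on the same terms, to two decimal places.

34.51

e^(−rT) = e^(−0.054·2) = 0.8976
Put-call parity: C − P = S − K·e^(−rT) = 210 − 230·0.8976 = 210 − 206.4480 = 3.5520
P = C − (C − P) = 38.06 − (3.5520) = 34.5080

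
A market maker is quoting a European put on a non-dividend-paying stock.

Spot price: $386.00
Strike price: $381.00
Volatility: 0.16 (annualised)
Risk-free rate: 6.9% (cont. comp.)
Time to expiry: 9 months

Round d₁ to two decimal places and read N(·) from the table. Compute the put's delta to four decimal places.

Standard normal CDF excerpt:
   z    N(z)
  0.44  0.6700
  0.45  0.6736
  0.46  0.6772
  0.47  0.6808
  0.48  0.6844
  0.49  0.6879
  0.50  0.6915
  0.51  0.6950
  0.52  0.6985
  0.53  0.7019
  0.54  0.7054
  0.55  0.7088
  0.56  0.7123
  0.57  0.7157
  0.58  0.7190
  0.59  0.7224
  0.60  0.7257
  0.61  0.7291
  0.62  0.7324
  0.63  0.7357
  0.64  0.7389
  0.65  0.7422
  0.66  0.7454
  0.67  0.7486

-0.2946

σ√T = 0.16 × 0.8660 = 0.1386
d₁ = [ln(386/381) + (0.069 + ½·0.16²)·0.75] / (σ√T) = (0.0130 + 0.0614) / 0.1386 = 0.5368 ⇒ 0.54
N(d₁) = N(0.54) = 0.7054
Δ_put = N(d₁) − 1 = 0.7054 − 1 = -0.2946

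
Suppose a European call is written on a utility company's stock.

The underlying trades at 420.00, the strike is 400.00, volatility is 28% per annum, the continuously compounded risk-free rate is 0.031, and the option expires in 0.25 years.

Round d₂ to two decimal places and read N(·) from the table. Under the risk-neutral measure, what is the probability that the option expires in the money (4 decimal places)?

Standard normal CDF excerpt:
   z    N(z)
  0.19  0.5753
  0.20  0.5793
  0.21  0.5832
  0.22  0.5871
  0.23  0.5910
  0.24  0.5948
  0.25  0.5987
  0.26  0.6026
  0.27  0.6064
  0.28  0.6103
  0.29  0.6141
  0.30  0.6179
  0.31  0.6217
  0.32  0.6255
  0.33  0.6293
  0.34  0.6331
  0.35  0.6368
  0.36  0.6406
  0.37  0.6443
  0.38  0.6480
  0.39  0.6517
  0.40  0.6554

σ√T = 0.28 × 0.5000 = 0.1400
d₁ = [ln(420/400) + (0.031 + 0.28²/2)·0.25] / 0.1400 = [0.0488 + 0.0176] / 0.1400 = 0.4739 which rounds to 0.47
d₂ = d₁ − σ√T = 0.4739 − 0.1400 = 0.3339 which rounds to 0.33
Risk-neutral Pr[S_T > K] = N(d₂) = N(0.33) = 0.6293

0.6293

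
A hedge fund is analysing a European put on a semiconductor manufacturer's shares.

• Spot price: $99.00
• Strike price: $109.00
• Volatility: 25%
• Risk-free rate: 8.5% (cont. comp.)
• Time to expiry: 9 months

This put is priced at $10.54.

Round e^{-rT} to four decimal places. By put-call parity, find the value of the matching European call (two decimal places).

exp(−rT) = exp(−0.085·0.75) = 0.9382
Put-call parity: C − P = S − K·e^(−rT) = 99 − 109·0.9382 = 99 − 102.2638 = -3.2638
C = P + (C − P) = 10.54 + (-3.2638) = 7.2762

$7.28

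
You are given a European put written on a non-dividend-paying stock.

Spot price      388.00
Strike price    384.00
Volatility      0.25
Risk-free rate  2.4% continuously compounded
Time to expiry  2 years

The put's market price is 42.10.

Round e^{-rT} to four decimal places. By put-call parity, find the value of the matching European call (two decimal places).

64.11

exp(−rT) = exp(−0.024·2) = 0.9531
Put-call parity: C − P = S − K·e^(−rT) = 388 − 384·0.9531 = 388 − 365.9904 = 22.0096
C = P + (C − P) = 42.10 + (22.0096) = 64.1096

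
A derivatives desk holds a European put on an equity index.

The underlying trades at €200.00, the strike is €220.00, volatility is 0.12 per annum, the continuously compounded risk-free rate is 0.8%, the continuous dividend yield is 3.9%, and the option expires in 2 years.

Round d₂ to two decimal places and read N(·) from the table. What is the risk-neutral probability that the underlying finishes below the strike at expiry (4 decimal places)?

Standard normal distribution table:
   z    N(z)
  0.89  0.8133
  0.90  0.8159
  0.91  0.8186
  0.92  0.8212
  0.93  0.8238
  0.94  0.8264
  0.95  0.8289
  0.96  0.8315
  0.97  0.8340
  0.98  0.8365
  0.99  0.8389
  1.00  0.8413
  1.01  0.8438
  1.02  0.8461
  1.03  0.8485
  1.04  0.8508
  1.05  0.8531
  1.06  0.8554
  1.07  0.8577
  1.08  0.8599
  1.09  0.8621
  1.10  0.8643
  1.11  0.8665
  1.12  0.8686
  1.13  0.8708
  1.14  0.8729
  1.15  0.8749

0.8438

σ√T = 0.12·√2 = 0.1697
ln(S/K) + (r − q + σ²/2)T = ln(200/220) + (0.008 − 0.039 + 0.12²/2)·2 = -0.0953 − 0.0476 = -0.1429
d₁ = -0.1429 / 0.1697 = -0.8421 ⇒ -0.84
d₂ = d₁ − σ√T = -0.8421 − 0.1697 = -1.0118 ⇒ -1.01
Risk-neutral Pr[S_T < K] = N(−d₂) = N(1.01) = 0.8438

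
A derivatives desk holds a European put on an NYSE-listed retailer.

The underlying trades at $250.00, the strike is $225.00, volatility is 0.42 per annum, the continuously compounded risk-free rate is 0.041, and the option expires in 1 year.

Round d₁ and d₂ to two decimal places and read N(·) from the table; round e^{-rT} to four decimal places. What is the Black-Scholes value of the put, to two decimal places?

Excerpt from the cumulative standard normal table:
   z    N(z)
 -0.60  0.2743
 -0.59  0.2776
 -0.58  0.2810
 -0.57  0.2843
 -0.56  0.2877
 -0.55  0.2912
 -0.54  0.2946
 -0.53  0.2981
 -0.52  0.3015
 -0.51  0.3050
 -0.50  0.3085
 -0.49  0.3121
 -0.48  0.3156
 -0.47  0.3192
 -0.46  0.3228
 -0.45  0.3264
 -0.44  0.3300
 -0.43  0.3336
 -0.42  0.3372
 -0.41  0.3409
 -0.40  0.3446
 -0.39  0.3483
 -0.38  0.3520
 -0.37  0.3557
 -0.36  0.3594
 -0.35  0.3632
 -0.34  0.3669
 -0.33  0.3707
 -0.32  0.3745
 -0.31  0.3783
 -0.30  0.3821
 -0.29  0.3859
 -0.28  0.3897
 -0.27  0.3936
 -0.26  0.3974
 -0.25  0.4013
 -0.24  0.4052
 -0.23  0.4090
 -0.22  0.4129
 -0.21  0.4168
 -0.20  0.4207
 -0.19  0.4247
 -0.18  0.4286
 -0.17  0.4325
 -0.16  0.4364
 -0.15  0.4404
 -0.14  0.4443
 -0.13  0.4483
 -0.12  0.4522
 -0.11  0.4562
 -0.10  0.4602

σ√T = 0.42·√1 = 0.4200
d₁ = [ln(250/225) + (0.041 + ½·0.42²)·1] / (σ√T) = (0.1054 + 0.1292) / 0.4200 = 0.5585 → 0.56
d₂ = 0.5585 − 0.4200 = 0.1385 → 0.14
exp(−rT) = exp(−0.041·1) = 0.9598
N(−d₂) = N(-0.14) = 0.4443;  N(−d₁) = N(-0.56) = 0.2877
P = 225·0.9598·0.4443 − 250·0.2877 = 95.9488 − 71.9250 = 24.0238

$24.02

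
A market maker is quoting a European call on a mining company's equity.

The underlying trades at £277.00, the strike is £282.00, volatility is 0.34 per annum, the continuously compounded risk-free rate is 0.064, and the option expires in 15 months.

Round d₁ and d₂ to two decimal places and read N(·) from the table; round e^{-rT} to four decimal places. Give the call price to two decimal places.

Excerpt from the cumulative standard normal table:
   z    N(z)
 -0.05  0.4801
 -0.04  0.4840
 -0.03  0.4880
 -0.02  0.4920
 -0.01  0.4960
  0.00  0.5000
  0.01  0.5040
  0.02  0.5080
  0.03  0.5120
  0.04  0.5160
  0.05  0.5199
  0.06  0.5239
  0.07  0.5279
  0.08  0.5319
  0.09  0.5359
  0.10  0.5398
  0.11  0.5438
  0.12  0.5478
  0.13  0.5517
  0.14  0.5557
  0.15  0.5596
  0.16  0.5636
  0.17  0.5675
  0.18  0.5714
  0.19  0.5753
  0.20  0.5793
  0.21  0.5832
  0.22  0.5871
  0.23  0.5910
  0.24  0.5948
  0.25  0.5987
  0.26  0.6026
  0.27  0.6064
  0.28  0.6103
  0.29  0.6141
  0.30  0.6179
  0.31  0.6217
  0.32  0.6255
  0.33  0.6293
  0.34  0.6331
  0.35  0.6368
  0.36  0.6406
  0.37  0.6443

σ√T = 0.34 × 1.1180 = 0.3801
d₁ = [ln(277/282) + (0.064 + 0.34²/2)·1.25] / 0.3801 = [-0.0179 + 0.1523] / 0.3801 = 0.3535 ⇒ 0.35
d₂ = d₁ − σ√T = 0.3535 − 0.3801 = -0.0267 ⇒ -0.03
exp(−rT) = exp(−0.064·1.25) = 0.9231
C = 277·N(0.35) − 282·0.9231·N(-0.03) = 277·0.6368 − 282·0.9231·0.4880 = 176.3936 − 127.0333 = 49.3603

£49.36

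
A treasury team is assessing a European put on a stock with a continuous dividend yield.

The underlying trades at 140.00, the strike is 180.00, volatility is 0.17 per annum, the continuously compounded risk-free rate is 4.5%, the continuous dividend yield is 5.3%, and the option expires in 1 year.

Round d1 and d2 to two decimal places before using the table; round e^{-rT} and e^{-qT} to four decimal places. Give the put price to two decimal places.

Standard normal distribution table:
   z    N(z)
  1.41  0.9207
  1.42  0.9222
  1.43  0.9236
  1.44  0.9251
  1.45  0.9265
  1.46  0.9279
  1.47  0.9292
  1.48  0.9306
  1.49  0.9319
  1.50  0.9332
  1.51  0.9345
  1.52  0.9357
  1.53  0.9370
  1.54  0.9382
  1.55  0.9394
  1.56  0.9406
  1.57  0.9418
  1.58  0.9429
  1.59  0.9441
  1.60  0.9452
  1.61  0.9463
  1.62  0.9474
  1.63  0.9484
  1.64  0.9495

σ√T = 0.17·√1 = 0.1700
d₁ = [ln(140/180) + (0.045 − 0.053 + 0.17²/2)·1] / 0.1700 = [-0.2513 + 0.0065] / 0.1700 = -1.4404 which rounds to -1.44
d₂ = d₁ − σ√T = -1.4404 − 0.1700 = -1.6104 which rounds to -1.61
exp(−qT) = exp(−0.053·1) = 0.9484;  exp(−rT) = exp(−0.045·1) = 0.9560
N(−d₂) = N(1.61) = 0.9463;  N(−d₁) = N(1.44) = 0.9251
P = 180·0.9560·0.9463 − 140·0.9484·0.9251 = 162.8393 − 122.8311 = 40.0082

40.01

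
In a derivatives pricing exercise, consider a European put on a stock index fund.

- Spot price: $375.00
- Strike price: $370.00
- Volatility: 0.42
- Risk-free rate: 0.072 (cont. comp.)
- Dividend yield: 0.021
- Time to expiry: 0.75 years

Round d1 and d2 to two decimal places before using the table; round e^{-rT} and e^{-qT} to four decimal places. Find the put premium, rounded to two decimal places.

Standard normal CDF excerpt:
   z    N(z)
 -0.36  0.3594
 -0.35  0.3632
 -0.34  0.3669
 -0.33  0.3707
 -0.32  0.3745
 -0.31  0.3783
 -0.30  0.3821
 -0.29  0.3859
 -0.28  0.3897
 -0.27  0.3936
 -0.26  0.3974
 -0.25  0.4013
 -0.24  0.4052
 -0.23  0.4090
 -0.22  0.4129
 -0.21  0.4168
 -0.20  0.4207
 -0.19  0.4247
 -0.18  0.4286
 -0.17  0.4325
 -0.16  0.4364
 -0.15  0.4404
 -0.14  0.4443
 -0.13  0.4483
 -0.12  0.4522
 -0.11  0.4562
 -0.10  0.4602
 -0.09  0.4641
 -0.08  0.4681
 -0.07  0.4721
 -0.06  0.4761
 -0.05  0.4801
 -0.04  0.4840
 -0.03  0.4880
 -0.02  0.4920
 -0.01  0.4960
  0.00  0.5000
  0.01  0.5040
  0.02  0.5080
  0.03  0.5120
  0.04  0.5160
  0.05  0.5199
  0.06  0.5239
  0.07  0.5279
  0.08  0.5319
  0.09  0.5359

$42.63

σ√T = 0.42·√0.75 = 0.3637
d₁ = [ln(375/370) + (0.072 − 0.021 + 0.42²/2)·0.75] / 0.3637 = [0.0134 + 0.1044] / 0.3637 = 0.3239 → 0.32
d₂ = d₁ − σ√T = 0.3239 − 0.3637 = -0.0398 → -0.04
exp(−qT) = exp(−0.021·0.75) = 0.9844;  exp(−rT) = exp(−0.072·0.75) = 0.9474
P = 370·0.9474·N(0.04) − 375·0.9844·N(-0.32) = 370·0.9474·0.5160 − 375·0.9844·0.3745 = 180.8776 − 138.2467 = 42.6309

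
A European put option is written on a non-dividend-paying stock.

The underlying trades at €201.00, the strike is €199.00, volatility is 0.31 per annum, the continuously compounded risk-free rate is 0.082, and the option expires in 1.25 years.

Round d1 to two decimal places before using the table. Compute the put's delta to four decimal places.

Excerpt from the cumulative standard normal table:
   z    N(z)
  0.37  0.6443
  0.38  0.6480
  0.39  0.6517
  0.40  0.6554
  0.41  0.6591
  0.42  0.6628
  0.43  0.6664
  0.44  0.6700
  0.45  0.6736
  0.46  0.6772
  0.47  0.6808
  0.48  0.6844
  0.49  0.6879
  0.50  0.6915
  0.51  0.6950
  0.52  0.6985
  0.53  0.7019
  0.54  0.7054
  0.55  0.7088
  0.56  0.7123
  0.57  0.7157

-0.3085

T = 1.25;  σ√T = 0.3466
d₁ = [ln(201/199) + (0.082 + 0.31²/2)·1.25] / 0.3466 = [0.0100 + 0.1626] / 0.3466 = 0.4979 which rounds to 0.50
N(d₁) = N(0.50) = 0.6915
Δ_put = N(d₁) − 1 = 0.6915 − 1 = -0.3085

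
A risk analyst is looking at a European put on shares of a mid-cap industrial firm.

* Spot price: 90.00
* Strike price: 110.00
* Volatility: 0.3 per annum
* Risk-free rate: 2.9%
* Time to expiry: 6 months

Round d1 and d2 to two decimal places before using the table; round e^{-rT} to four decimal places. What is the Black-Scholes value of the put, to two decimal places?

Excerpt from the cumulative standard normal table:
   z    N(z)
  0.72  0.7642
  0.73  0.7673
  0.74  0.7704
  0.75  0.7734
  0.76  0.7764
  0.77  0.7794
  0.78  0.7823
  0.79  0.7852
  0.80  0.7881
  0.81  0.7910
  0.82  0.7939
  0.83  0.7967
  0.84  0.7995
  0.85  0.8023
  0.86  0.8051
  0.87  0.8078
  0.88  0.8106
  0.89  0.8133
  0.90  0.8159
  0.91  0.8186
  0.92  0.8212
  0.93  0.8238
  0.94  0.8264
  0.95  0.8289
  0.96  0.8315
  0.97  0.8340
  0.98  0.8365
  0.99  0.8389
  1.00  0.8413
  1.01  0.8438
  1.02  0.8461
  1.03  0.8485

20.54

σ√T = 0.3 × 0.7071 = 0.2121
d₁ = [ln(90/110) + (0.029 + 0.3²/2)·0.5] / 0.2121 = [-0.2007 + 0.0370] / 0.2121 = -0.7716 ≈ -0.77
d₂ = d₁ − σ√T = -0.7716 − 0.2121 = -0.9837 ≈ -0.98
exp(−rT) = exp(−0.029·0.5) = 0.9856
P = 110·0.9856·N(0.98) − 90·N(0.77) = 110·0.9856·0.8365 − 90·0.7794 = 90.6900 − 70.1460 = 20.5440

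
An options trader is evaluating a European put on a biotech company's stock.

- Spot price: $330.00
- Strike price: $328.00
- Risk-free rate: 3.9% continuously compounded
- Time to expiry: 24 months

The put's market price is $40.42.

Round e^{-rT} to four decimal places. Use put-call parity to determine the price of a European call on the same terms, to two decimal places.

$67.02

exp(−rT) = exp(−0.039·2) = 0.9250
Put-call parity: C − P = S − K·e^(−rT) = 330 − 328·0.9250 = 330 − 303.4000 = 26.6000
C = P + (C − P) = 40.42 + (26.6000) = 67.0200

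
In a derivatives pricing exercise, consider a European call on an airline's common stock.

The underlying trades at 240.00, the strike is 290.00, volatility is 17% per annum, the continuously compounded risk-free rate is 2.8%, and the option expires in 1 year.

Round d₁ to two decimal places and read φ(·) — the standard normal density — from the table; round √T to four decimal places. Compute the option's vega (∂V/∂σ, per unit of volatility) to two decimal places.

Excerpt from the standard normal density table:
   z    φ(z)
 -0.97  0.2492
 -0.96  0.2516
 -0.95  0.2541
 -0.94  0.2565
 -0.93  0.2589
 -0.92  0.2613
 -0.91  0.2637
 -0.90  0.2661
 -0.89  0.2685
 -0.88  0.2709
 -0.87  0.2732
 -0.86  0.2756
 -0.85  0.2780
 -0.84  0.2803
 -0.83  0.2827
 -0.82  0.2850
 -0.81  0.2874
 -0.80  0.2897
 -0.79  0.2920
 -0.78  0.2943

σ√T = 0.17·√1 = 0.1700
ln(S/K) + (r + σ²/2)T = ln(240/290) + (0.028 + 0.17²/2)·1 = -0.1892 + 0.0425 = -0.1468
d₁ = -0.1468 / 0.1700 = -0.8635 ≈ -0.86
√T = √1 = 1.0000
φ(d₁) = φ(-0.86) = 0.2756
vega = S·φ(d₁)·√T = 240·0.2756·1.0000 = 66.1440

66.14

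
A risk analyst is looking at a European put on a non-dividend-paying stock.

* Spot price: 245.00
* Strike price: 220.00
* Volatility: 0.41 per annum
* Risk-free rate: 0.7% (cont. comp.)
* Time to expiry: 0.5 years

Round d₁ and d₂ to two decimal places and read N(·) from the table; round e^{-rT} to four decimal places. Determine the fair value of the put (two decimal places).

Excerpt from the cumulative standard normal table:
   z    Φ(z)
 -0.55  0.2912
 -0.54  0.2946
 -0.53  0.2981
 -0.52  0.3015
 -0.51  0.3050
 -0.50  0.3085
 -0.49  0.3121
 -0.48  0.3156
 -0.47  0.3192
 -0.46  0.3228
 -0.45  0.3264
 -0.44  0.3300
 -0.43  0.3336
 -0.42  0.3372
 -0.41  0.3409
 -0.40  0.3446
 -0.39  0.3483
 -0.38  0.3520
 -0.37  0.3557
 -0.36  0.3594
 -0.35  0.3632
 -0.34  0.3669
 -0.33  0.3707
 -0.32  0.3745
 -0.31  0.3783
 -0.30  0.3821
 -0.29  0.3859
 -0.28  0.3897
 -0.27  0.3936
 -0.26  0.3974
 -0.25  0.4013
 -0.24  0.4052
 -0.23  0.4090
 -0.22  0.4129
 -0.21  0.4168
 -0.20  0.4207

15.80

σ√T = 0.41 × 0.7071 = 0.2899
d₁ = [ln(245/220) + (0.007 + 0.41²/2)·0.5] / 0.2899 = [0.1076 + 0.0455] / 0.2899 = 0.5283 → 0.53
d₂ = d₁ − σ√T = 0.5283 − 0.2899 = 0.2384 → 0.24
exp(−rT) = exp(−0.007·0.5) = 0.9965
P = 220·0.9965·N(-0.24) − 245·N(-0.53) = 220·0.9965·0.4052 − 245·0.2981 = 88.8320 − 73.0345 = 15.7975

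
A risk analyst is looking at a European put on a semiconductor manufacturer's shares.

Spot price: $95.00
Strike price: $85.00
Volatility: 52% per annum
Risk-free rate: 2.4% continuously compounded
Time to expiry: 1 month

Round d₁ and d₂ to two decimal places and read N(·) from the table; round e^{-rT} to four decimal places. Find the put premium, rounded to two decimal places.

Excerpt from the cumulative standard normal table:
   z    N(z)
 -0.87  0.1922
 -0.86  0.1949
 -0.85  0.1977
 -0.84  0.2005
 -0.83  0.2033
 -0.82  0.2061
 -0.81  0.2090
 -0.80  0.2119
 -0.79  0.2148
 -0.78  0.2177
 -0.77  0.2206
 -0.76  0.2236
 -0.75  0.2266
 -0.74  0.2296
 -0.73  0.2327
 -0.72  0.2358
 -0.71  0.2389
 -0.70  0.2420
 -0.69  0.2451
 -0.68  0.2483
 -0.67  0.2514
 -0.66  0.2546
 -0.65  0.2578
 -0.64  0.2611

$1.75

σ√T = 0.52·√0.08333 = 0.1501
d₁ = [ln(95/85) + (0.024 + 0.52²/2)·0.08333] / 0.1501 = [0.1112 + 0.0133] / 0.1501 = 0.8293 which rounds to 0.83
d₂ = d₁ − σ√T = 0.8293 − 0.1501 = 0.6792 which rounds to 0.68
e^(−rT) = e^(−0.024·0.08333) = 0.9980
N(−d₂) = N(-0.68) = 0.2483;  N(−d₁) = N(-0.83) = 0.2033
P = 85·0.9980·0.2483 − 95·0.2033 = 21.0633 − 19.3135 = 1.7498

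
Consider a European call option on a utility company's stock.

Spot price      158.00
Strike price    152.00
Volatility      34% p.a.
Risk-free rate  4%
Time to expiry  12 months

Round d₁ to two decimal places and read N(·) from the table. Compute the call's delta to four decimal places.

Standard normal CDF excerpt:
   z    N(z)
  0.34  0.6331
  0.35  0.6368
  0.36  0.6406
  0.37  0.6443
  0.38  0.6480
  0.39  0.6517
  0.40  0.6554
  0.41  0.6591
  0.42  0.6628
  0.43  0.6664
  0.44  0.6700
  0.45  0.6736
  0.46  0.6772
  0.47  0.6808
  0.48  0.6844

σ√T = 0.34·√1 = 0.3400
d₁ = [ln(158/152) + (0.04 + 0.34²/2)·1] / 0.3400 = [0.0387 + 0.0978] / 0.3400 = 0.4015 which rounds to 0.40
N(d₁) = N(0.40) = 0.6554
Δ_call = N(d₁) = 0.6554

0.6554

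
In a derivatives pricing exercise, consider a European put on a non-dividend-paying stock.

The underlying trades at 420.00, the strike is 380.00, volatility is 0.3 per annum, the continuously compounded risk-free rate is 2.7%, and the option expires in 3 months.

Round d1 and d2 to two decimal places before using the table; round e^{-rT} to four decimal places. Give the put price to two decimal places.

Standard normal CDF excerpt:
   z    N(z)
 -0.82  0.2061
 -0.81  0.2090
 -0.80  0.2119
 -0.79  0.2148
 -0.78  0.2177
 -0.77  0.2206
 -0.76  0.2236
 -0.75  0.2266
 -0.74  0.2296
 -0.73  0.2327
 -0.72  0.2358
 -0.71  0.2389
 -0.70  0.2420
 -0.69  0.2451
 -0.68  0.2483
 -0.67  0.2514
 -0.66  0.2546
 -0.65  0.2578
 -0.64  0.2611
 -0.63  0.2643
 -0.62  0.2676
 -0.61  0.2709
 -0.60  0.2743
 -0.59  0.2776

T = 0.25;  σ√T = 0.1500
d₁ = [ln(420/380) + (0.027 + ½·0.3²)·0.25] / (σ√T) = (0.1001 + 0.0180) / 0.1500 = 0.7872 ≈ 0.79
d₂ = 0.7872 − 0.1500 = 0.6372 ≈ 0.64
e^(−rT) = e^(−0.027·0.25) = 0.9933
N(−d₂) = N(-0.64) = 0.2611;  N(−d₁) = N(-0.79) = 0.2148
P = 380·0.9933·0.2611 − 420·0.2148 = 98.5532 − 90.2160 = 8.3372

8.34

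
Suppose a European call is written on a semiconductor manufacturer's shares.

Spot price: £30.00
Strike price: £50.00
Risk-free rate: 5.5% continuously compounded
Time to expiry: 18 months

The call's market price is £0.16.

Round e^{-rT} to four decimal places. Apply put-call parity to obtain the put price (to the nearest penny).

e^(−rT) = e^(−0.055·1.5) = 0.9208
Put-call parity: C − P = S − K·e^(−rT) = 30 − 50·0.9208 = 30 − 46.0400 = -16.0400
P = C − (C − P) = 0.16 − (-16.0400) = 16.2000

£16.20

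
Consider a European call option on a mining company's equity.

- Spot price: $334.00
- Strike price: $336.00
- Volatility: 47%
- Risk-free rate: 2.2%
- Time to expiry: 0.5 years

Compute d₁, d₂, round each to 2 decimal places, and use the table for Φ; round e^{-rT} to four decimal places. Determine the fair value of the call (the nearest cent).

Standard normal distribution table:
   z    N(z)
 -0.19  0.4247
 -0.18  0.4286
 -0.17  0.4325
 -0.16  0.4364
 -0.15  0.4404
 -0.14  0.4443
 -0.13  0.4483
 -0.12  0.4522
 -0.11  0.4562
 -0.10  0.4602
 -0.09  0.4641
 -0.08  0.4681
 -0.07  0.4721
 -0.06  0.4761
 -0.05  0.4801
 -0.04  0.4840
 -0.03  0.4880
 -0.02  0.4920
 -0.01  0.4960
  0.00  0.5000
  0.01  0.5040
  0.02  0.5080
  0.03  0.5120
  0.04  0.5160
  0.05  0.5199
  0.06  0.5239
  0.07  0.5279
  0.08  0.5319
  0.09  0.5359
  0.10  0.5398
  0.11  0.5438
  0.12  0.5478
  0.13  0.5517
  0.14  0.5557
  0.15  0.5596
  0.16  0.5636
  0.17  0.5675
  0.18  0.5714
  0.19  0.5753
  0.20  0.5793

$44.49

σ√T = 0.47·√0.5 = 0.3323
d₁ = [ln(334/336) + (0.022 + 0.47²/2)·0.5] / 0.3323 = [-0.0060 + 0.0662] / 0.3323 = 0.1813 ⇒ 0.18
d₂ = d₁ − σ√T = 0.1813 − 0.3323 = -0.1510 ⇒ -0.15
exp(−rT) = exp(−0.022·0.5) = 0.9891
N(d₁) = N(0.18) = 0.5714;  N(d₂) = N(-0.15) = 0.4404
C = 334·0.5714 − 336·0.9891·0.4404 = 190.8476 − 146.3615 = 44.4861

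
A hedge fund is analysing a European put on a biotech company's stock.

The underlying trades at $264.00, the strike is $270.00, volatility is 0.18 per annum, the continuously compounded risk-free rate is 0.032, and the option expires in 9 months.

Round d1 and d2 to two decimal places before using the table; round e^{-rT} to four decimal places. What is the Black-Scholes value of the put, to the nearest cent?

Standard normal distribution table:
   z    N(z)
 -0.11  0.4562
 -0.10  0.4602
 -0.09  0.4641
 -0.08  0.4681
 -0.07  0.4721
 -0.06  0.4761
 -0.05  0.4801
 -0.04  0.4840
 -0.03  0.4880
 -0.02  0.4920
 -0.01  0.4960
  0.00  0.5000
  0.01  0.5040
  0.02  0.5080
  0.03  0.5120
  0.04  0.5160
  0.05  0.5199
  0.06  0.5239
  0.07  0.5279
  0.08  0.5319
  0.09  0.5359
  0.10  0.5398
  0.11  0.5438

σ√T = 0.18 × 0.8660 = 0.1559
d₁ = [ln(264/270) + (0.032 + ½·0.18²)·0.75] / (σ√T) = (-0.0225 + 0.0362) / 0.1559 = 0.0877 which rounds to 0.09
d₂ = 0.0877 − 0.1559 = -0.0681 which rounds to -0.07
exp(−rT) = exp(−0.032·0.75) = 0.9763
P = 270·0.9763·N(0.07) − 264·N(-0.09) = 270·0.9763·0.5279 − 264·0.4641 = 139.1550 − 122.5224 = 16.6326

$16.63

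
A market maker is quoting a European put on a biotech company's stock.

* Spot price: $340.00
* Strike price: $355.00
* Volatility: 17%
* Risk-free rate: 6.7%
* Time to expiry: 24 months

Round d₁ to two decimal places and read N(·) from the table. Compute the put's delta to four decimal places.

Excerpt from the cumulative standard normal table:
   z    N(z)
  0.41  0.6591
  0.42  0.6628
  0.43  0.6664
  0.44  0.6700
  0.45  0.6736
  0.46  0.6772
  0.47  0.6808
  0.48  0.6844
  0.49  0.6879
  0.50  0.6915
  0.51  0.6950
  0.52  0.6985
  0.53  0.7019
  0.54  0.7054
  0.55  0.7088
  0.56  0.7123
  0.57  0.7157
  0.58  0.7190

σ√T = 0.17 × 1.4142 = 0.2404
d₁ = [ln(340/355) + (0.067 + 0.17²/2)·2] / 0.2404 = [-0.0432 + 0.1629] / 0.2404 = 0.4980 which rounds to 0.50
N(d₁) = N(0.50) = 0.6915
Δ_put = N(d₁) − 1 = 0.6915 − 1 = -0.3085

-0.3085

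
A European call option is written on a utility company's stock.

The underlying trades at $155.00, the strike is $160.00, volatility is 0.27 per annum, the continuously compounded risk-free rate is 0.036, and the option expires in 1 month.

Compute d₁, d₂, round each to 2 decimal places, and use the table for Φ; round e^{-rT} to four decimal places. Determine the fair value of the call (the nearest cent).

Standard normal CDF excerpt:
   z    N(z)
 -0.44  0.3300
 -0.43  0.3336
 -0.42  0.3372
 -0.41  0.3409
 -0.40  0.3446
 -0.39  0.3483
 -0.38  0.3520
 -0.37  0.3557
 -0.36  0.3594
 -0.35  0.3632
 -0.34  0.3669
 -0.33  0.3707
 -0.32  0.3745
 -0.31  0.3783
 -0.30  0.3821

$3.08

σ√T = 0.27 × 0.2887 = 0.0779
d₁ = [ln(155/160) + (0.036 + 0.27²/2)·0.08333] / 0.0779 = [-0.0317 + 0.0060] / 0.0779 = -0.3299 ≈ -0.33
d₂ = d₁ − σ√T = -0.3299 − 0.0779 = -0.4078 ≈ -0.41
e^(−rT) = e^(−0.036·0.08333) = 0.9970
C = 155·N(-0.33) − 160·0.9970·N(-0.41) = 155·0.3707 − 160·0.9970·0.3409 = 57.4585 − 54.3804 = 3.0781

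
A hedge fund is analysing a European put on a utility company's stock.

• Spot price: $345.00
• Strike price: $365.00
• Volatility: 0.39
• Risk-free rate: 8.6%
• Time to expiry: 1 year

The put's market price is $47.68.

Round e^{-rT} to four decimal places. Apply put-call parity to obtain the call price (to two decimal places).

exp(−rT) = exp(−0.086·1) = 0.9176
Put-call parity: C − P = S − K·e^(−rT) = 345 − 365·0.9176 = 345 − 334.9240 = 10.0760
C = P + (C − P) = 47.68 + (10.0760) = 57.7560

$57.76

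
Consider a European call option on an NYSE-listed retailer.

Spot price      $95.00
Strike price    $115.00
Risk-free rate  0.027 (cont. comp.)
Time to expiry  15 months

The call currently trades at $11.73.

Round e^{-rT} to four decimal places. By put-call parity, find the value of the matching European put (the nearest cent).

$27.91

exp(−rT) = exp(−0.027·1.25) = 0.9668
Put-call parity: C − P = S − K·e^(−rT) = 95 − 115·0.9668 = 95 − 111.1820 = -16.1820
P = C − (C − P) = 11.73 − (-16.1820) = 27.9120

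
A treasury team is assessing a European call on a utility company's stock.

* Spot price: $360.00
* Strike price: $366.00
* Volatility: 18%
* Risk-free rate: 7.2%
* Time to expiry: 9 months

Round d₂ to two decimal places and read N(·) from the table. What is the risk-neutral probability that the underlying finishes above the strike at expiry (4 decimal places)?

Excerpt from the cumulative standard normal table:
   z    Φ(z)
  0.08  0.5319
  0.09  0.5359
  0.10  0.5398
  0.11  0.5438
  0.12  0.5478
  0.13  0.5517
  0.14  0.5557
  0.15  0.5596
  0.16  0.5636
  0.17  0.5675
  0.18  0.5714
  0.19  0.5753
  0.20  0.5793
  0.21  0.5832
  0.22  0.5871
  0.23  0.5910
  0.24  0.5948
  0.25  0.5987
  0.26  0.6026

σ√T = 0.18 × 0.8660 = 0.1559
d₁ = [ln(360/366) + (0.072 + 0.18²/2)·0.75] / 0.1559 = [-0.0165 + 0.0662] / 0.1559 = 0.3183 → 0.32
d₂ = d₁ − σ√T = 0.3183 − 0.1559 = 0.1624 → 0.16
Risk-neutral Pr[S_T > K] = N(d₂) = N(0.16) = 0.5636

0.5636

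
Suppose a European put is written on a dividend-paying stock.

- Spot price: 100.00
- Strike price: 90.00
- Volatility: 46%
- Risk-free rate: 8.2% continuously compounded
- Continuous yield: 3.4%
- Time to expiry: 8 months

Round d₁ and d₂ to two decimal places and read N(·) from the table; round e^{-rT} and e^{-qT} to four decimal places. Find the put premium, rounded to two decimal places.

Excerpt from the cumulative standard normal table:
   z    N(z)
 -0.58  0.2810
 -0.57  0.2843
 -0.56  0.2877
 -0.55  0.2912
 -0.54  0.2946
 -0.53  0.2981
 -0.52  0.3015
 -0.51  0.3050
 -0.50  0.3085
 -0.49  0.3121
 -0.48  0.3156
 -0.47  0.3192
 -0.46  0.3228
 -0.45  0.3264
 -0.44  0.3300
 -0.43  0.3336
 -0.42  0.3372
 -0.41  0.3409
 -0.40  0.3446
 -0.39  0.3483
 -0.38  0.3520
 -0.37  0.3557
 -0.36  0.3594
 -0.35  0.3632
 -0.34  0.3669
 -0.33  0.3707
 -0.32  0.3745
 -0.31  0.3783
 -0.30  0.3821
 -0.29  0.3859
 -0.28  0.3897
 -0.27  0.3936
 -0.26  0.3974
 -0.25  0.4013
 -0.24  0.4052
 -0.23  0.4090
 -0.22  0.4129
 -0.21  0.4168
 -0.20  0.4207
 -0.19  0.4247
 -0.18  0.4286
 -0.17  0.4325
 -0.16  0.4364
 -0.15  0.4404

8.05

σ√T = 0.46·√0.6667 = 0.3756
d₁ = [ln(100/90) + (0.082 − 0.034 + ½·0.46²)·0.6667] / (σ√T) = (0.1054 + 0.1025) / 0.3756 = 0.5535 which rounds to 0.55
d₂ = 0.5535 − 0.3756 = 0.1779 which rounds to 0.18
e^(−qT) = e^(−0.034·0.6667) = 0.9776;  e^(−rT) = e^(−0.082·0.6667) = 0.9468
P = 90·0.9468·N(-0.18) − 100·0.9776·N(-0.55) = 90·0.9468·0.4286 − 100·0.9776·0.2912 = 36.5219 − 28.4677 = 8.0542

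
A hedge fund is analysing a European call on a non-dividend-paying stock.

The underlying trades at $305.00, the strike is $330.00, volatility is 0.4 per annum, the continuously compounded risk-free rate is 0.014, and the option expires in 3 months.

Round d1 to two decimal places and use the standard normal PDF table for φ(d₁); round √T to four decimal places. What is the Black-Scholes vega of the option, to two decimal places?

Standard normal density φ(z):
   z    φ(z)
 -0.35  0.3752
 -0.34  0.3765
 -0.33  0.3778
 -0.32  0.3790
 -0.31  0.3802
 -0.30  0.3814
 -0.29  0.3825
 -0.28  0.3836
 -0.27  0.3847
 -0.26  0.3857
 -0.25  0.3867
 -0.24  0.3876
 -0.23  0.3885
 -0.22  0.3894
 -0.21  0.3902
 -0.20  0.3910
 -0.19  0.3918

T = 0.25;  σ√T = 0.2000
d₁ = [ln(305/330) + (0.014 + 0.4²/2)·0.25] / 0.2000 = [-0.0788 + 0.0235] / 0.2000 = -0.2764 ≈ -0.28
√T = √0.25 = 0.5000
φ(d₁) = φ(-0.28) = 0.3836
vega = S·φ(d₁)·√T = 305·0.3836·0.5000 = 58.4990

58.50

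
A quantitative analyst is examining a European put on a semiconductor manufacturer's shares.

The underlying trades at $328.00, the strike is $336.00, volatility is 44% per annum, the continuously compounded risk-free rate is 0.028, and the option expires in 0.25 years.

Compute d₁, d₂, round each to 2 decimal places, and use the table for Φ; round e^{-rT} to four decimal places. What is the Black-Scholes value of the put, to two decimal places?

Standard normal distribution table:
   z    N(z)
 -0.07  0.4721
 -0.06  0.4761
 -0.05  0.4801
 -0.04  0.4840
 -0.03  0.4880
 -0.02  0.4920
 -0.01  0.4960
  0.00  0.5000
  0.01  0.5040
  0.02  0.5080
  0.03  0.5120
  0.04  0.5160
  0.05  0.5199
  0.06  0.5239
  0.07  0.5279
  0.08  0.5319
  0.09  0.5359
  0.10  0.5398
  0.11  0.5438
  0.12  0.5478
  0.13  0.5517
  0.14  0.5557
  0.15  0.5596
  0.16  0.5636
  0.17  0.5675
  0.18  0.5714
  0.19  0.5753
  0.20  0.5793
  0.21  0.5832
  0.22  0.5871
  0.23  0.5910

$31.88

σ√T = 0.44 × 0.5000 = 0.2200
ln(S/K) + (r + σ²/2)T = ln(328/336) + (0.028 + 0.44²/2)·0.25 = -0.0241 + 0.0312 = 0.0071
d₁ = 0.0071 / 0.2200 = 0.0323 → 0.03
d₂ = d₁ − σ√T = 0.0323 − 0.2200 = -0.1877 → -0.19
exp(−rT) = exp(−0.028·0.25) = 0.9930
P = 336·0.9930·N(0.19) − 328·N(-0.03) = 336·0.9930·0.5753 − 328·0.4880 = 191.9477 − 160.0640 = 31.8837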